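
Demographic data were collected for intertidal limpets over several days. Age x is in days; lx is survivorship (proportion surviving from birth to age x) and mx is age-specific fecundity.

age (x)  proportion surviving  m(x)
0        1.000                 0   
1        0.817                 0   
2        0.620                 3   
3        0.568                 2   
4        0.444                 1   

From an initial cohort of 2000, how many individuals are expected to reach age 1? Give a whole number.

1634

Expected survivors = N0 · l_1 = 2000 × 0.817 = 1634 → 1634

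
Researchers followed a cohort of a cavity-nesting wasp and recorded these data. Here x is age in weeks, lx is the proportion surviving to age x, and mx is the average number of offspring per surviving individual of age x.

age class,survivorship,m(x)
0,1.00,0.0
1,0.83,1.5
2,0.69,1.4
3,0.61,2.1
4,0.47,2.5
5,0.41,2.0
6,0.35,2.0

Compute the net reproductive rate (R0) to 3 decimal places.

6.187

lx·mx by age: 0, 1.245, 0.966, 1.281, 1.175, 0.82, 0.7
R0 = Σ lx·mx = 6.187 → 6.187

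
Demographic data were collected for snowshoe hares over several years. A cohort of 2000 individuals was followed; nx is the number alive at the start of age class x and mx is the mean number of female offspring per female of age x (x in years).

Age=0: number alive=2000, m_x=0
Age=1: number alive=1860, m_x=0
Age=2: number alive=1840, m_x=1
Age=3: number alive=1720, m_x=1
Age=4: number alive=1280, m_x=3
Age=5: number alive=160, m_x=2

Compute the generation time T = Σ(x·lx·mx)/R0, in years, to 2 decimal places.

lx = nx/n0 = nx/2000: 1, 0.93, 0.92, 0.86, 0.64, 0.08
lx·mx: 0, 0, 0.92, 0.86, 1.92, 0.16 → R0 = 3.86
x·lx·mx: 0, 0, 1.84, 2.58, 7.68, 0.8 → Σ = 12.9
T = 12.9 / 3.86 = 3.341969… → 3.34

3.34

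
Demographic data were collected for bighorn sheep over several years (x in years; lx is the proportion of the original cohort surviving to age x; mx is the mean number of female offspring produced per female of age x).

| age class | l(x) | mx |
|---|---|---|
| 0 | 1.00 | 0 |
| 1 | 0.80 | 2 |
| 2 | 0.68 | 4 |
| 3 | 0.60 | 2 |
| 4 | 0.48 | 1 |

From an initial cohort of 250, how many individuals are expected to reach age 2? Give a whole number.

170

Expected survivors = N0 · l_2 = 250 × 0.68 = 170 → 170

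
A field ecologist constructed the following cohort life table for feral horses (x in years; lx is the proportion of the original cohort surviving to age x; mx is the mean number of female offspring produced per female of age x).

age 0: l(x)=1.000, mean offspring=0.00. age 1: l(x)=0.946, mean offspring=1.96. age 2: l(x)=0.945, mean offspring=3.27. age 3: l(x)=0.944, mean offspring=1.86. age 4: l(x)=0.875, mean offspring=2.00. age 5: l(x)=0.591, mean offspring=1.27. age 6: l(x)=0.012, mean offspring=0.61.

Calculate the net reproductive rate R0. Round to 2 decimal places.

9.21

lx·mx by age: 0, 1.85416, 3.09015, 1.75584, 1.75, 0.75057, 0.00732
R0 = Σ lx·mx = 9.20804 → 9.21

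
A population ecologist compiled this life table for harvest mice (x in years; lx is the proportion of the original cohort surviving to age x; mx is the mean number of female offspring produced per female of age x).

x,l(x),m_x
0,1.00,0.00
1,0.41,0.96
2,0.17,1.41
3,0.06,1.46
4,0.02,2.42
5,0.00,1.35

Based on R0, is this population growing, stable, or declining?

declining

R0 = Σ lx·mx = 0 + 0.3936 + 0.2397 + 0.0876 + 0.0484 + 0 = 0.7693
R0 < 1, so the population is declining.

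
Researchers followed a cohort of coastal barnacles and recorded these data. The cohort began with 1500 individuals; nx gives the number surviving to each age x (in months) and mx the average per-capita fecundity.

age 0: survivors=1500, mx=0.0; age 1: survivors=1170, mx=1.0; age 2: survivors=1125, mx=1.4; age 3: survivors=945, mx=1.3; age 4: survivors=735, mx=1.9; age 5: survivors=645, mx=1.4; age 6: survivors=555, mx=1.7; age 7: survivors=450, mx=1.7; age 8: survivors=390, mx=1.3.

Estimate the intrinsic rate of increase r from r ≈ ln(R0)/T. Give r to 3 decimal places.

lx = nx/n0 = nx/1500: 1, 0.78, 0.75, 0.63, 0.49, 0.43, 0.37, 0.3, 0.26
R0 = Σ lx·mx = 0 + 0.78 + 1.05 + 0.819 + 0.931 + 0.602 + 0.629 + 0.51 + 0.338 = 5.659
Σ x·lx·mx = 22.119; T = 22.119/5.659 = 3.90864…
r ≈ ln(R0)/T = ln(5.659)/3.90864… = 0.44344… → 0.443

0.443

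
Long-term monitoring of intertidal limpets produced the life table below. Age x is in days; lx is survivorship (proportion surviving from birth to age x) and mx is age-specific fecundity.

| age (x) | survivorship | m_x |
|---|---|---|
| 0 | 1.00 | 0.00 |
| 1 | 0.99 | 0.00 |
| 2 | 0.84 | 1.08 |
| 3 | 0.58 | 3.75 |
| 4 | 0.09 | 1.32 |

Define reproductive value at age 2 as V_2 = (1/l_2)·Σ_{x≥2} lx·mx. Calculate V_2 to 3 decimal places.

3.811

lx·mx for x ≥ 2: 0.9072, 2.175, 0.1188 → sum = 3.201
V_2 = 3.201 / l_2 = 3.201 / 0.84 = 3.810714… → 3.811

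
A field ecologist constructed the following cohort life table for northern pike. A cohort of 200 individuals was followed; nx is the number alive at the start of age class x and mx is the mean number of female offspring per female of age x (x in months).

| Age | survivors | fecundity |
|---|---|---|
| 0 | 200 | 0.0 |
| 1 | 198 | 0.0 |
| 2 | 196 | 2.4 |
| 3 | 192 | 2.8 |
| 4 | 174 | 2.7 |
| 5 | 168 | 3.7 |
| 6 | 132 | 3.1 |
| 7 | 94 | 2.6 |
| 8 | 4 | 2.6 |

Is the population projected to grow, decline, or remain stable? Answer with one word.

lx = nx/n0 = nx/200: 1, 0.99, 0.98, 0.96, 0.87, 0.84, 0.66, 0.47, 0.02
R0 = Σ lx·mx = 0 + 0 + 2.352 + 2.688 + 2.349 + 3.108 + 2.046 + 1.222 + 0.052 = 13.817
R0 > 1, so the population is growing.

growing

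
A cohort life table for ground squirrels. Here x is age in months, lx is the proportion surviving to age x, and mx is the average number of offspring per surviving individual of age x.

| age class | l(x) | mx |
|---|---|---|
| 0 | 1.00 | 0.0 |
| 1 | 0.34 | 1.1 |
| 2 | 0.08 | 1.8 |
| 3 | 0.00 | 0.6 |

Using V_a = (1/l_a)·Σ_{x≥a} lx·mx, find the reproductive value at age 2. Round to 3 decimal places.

lx·mx for x ≥ 2: 0.144, 0 → sum = 0.144
V_2 = 0.144 / l_2 = 0.144 / 0.08 = 1.8 → 1.800

1.800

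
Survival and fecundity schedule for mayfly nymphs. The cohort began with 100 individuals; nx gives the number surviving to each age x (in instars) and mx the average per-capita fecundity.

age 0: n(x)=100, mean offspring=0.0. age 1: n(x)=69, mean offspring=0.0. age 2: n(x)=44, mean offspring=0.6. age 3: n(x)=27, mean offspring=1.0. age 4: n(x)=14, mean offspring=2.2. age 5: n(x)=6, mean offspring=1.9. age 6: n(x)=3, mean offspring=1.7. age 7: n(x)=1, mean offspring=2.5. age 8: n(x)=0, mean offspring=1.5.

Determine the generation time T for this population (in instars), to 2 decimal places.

lx = nx/n0 = nx/100: 1, 0.69, 0.44, 0.27, 0.14, 0.06, 0.03, 0.01, 0
lx·mx: 0, 0, 0.264, 0.27, 0.308, 0.114, 0.051, 0.025, 0 → R0 = 1.032
x·lx·mx: 0, 0, 0.528, 0.81, 1.232, 0.57, 0.306, 0.175, 0 → Σ = 3.621
T = 3.621 / 1.032 = 3.508721… → 3.51

3.51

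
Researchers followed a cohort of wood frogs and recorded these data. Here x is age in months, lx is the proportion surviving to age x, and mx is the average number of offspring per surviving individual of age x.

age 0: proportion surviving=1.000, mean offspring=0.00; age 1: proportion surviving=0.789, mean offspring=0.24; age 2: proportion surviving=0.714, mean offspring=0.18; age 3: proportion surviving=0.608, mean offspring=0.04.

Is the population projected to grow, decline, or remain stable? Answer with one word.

R0 = Σ lx·mx = 0 + 0.18936 + 0.12852 + 0.02432 = 0.3422
R0 < 1, so the population is declining.

declining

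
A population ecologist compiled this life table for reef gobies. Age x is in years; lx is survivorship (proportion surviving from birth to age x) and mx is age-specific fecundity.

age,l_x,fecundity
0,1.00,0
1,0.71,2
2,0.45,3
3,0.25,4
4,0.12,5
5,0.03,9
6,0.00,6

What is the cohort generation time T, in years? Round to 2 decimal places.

lx·mx: 0, 1.42, 1.35, 1, 0.6, 0.27, 0 → R0 = 4.64
x·lx·mx: 0, 1.42, 2.7, 3, 2.4, 1.35, 0 → Σ = 10.87
T = 10.87 / 4.64 = 2.342672… → 2.34

2.34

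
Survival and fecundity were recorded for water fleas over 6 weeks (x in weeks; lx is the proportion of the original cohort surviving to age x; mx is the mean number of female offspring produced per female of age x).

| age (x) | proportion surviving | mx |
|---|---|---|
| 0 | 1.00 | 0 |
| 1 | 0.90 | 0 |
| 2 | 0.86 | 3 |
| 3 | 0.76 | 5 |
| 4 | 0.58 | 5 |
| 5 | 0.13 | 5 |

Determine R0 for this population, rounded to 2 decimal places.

lx·mx by age: 0, 0, 2.58, 3.8, 2.9, 0.65
R0 = Σ lx·mx = 9.93 → 9.93

9.93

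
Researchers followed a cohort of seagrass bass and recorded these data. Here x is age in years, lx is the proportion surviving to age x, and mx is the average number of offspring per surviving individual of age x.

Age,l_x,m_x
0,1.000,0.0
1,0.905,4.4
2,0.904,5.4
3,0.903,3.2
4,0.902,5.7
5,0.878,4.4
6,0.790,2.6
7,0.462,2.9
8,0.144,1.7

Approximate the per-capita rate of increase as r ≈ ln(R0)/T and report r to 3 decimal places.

0.907

R0 = Σ lx·mx = 0 + 3.982 + 4.8816 + 2.8896 + 5.1414 + 3.8632 + 2.054 + 1.3398 + 0.2448 = 24.3964
Σ x·lx·mx = 85.9566; T = 85.9566/24.3964 = 3.52333…
r ≈ ln(R0)/T = ln(24.3964)/3.52333… = 0.90665… → 0.907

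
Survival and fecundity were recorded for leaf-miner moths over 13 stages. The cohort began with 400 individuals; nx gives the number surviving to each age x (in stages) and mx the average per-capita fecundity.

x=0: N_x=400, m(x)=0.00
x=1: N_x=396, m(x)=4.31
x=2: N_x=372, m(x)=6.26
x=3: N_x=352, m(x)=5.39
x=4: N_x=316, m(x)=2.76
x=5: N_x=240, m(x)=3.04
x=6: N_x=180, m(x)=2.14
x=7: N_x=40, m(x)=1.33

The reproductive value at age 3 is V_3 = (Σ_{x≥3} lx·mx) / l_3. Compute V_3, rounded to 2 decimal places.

lx = nx/n0 = nx/400: 1, 0.99, 0.93, 0.88, 0.79, 0.6, 0.45, 0.1
lx·mx for x ≥ 3: 4.7432, 2.1804, 1.824, 0.963, 0.133 → sum = 9.8436
V_3 = 9.8436 / l_3 = 9.8436 / 0.88 = 11.185909… → 11.19

11.19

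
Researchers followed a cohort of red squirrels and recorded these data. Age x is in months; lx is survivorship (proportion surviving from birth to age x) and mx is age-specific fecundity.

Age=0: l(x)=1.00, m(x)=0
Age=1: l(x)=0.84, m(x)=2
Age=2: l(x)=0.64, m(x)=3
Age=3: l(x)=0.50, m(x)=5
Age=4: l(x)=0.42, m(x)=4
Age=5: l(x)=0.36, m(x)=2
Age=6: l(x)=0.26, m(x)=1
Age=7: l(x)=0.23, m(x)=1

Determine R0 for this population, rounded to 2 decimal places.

lx·mx by age: 0, 1.68, 1.92, 2.5, 1.68, 0.72, 0.26, 0.23
R0 = Σ lx·mx = 8.99 → 8.99

8.99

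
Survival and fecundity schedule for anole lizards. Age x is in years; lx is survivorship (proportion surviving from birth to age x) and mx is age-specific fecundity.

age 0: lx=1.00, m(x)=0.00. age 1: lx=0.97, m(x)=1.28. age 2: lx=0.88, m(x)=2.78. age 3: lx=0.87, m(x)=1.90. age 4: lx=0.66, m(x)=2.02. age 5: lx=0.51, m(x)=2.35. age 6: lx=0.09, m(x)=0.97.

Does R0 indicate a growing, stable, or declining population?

growing

R0 = Σ lx·mx = 0 + 1.2416 + 2.4464 + 1.653 + 1.3332 + 1.1985 + 0.0873 = 7.96
R0 > 1, so the population is growing.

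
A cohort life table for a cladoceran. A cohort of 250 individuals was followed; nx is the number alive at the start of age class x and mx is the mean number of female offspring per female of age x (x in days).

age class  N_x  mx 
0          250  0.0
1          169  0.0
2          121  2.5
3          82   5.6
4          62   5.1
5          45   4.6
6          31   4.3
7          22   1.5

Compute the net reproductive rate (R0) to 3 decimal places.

lx = nx/n0 = nx/250: 1, 0.676, 0.484, 0.328, 0.248, 0.18, 0.124, 0.088
lx·mx by age: 0, 0, 1.21, 1.8368, 1.2648, 0.828, 0.5332, 0.132
R0 = Σ lx·mx = 5.8048 → 5.805

5.805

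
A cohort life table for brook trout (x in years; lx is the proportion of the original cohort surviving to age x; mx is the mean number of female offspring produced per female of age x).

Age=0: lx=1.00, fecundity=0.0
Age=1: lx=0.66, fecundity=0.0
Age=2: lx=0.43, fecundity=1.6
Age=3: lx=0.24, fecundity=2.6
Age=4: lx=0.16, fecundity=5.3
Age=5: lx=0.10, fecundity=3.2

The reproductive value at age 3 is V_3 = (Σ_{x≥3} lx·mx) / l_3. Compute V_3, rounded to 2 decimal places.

7.47

lx·mx for x ≥ 3: 0.624, 0.848, 0.32 → sum = 1.792
V_3 = 1.792 / l_3 = 1.792 / 0.24 = 7.466667… → 7.47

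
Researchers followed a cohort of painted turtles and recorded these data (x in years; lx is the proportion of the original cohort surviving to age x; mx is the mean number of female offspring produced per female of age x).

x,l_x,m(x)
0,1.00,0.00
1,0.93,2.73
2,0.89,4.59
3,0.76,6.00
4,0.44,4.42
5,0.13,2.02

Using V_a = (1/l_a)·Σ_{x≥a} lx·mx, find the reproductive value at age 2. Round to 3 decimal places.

12.194

lx·mx for x ≥ 2: 4.0851, 4.56, 1.9448, 0.2626 → sum = 10.8525
V_2 = 10.8525 / l_2 = 10.8525 / 0.89 = 12.19382… → 12.194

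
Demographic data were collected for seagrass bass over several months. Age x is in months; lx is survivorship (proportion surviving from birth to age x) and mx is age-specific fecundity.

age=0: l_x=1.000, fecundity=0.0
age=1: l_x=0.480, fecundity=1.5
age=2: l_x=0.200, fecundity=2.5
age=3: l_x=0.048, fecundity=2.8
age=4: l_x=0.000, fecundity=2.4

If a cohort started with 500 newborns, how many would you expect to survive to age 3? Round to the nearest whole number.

Expected survivors = N0 · l_3 = 500 × 0.048 = 24 → 24

24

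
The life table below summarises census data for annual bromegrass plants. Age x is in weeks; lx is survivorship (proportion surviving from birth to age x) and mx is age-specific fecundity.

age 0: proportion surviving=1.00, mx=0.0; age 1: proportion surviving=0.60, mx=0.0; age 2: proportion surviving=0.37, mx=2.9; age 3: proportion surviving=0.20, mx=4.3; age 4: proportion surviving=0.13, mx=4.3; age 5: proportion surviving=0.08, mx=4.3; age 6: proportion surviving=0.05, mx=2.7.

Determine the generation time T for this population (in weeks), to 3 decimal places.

lx·mx: 0, 0, 1.073, 0.86, 0.559, 0.344, 0.135 → R0 = 2.971
x·lx·mx: 0, 0, 2.146, 2.58, 2.236, 1.72, 0.81 → Σ = 9.492
T = 9.492 / 2.971 = 3.194884… → 3.195

3.195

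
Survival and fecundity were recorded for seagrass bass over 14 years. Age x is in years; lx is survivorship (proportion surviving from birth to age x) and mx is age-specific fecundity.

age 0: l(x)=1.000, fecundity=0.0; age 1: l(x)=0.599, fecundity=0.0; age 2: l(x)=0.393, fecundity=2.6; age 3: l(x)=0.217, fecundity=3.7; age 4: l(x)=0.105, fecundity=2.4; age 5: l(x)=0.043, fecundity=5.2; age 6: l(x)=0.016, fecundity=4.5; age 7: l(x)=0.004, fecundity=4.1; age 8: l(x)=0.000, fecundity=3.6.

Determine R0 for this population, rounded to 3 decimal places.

2.389

lx·mx by age: 0, 0, 1.0218, 0.8029, 0.252, 0.2236, 0.072, 0.0164, 0
R0 = Σ lx·mx = 2.3887 → 2.389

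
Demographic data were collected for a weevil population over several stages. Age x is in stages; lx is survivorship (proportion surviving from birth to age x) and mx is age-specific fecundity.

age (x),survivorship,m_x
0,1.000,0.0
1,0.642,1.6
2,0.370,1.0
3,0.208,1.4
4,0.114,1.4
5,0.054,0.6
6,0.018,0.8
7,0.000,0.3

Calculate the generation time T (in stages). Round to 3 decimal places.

lx·mx: 0, 1.0272, 0.37, 0.2912, 0.1596, 0.0324, 0.0144, 0 → R0 = 1.8948
x·lx·mx: 0, 1.0272, 0.74, 0.8736, 0.6384, 0.162, 0.0864, 0 → Σ = 3.5276
T = 3.5276 / 1.8948 = 1.861727… → 1.862

1.862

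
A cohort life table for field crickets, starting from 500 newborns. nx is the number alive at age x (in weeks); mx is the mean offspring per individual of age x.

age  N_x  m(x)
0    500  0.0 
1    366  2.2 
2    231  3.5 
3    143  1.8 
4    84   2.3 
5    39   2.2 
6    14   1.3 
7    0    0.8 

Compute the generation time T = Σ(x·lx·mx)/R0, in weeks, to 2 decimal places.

2.08

lx = nx/n0 = nx/500: 1, 0.732, 0.462, 0.286, 0.168, 0.078, 0.028, 0
lx·mx: 0, 1.6104, 1.617, 0.5148, 0.3864, 0.1716, 0.0364, 0 → R0 = 4.3366
x·lx·mx: 0, 1.6104, 3.234, 1.5444, 1.5456, 0.858, 0.2184, 0 → Σ = 9.0108
T = 9.0108 / 4.3366 = 2.077849… → 2.08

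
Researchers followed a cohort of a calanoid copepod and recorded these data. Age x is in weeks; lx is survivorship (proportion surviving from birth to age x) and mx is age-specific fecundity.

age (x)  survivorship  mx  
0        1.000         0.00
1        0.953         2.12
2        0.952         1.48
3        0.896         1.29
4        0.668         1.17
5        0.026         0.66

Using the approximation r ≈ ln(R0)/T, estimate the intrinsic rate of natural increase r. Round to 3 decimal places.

0.787

R0 = Σ lx·mx = 0 + 2.02036 + 1.40896 + 1.15584 + 0.78156 + 0.01716 = 5.38388
Σ x·lx·mx = 11.51784; T = 11.51784/5.38388 = 2.13932…
r ≈ ln(R0)/T = ln(5.38388)/2.13932… = 0.78689… → 0.787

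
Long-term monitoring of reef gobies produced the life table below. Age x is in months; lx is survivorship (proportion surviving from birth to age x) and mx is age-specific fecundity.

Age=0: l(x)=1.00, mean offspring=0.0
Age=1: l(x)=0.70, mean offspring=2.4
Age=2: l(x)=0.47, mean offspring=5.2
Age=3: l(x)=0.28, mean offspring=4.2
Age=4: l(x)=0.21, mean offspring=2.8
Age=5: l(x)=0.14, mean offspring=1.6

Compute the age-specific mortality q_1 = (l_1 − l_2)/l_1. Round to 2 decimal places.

0.33

q_1 = (l_1 − l_2) / l_1 = (0.7 − 0.47) / 0.7
     = 0.23 / 0.7 = 0.328571… → 0.33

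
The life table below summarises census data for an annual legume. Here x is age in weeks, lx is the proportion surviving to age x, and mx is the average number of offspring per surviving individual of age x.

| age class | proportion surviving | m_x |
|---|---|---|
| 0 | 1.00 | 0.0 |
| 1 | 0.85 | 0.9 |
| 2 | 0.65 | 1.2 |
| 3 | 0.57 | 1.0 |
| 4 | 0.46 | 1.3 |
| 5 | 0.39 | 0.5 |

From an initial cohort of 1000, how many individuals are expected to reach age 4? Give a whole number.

460

Expected survivors = N0 · l_4 = 1000 × 0.46 = 460 → 460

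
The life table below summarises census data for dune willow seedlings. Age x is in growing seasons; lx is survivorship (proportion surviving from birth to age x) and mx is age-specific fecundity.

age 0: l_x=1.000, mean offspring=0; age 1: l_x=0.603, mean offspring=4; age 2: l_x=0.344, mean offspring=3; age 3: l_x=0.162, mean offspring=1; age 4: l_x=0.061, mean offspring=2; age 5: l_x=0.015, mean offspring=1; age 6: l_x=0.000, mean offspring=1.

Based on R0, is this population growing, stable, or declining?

R0 = Σ lx·mx = 0 + 2.412 + 1.032 + 0.162 + 0.122 + 0.015 + 0 = 3.743
R0 > 1, so the population is growing.

growing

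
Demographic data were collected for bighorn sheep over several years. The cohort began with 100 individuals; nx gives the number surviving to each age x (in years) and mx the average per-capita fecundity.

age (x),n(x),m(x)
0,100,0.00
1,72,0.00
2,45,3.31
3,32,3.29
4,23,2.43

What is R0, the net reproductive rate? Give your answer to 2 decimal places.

lx = nx/n0 = nx/100: 1, 0.72, 0.45, 0.32, 0.23
lx·mx by age: 0, 0, 1.4895, 1.0528, 0.5589
R0 = Σ lx·mx = 3.1012 → 3.10

3.10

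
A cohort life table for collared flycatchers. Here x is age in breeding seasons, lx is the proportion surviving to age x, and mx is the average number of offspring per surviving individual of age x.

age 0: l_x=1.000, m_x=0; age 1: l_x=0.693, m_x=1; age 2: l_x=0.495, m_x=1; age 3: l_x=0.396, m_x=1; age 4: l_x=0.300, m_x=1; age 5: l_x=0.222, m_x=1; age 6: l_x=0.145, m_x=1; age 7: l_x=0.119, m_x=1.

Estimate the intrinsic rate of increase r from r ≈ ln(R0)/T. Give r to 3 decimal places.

R0 = Σ lx·mx = 0 + 0.693 + 0.495 + 0.396 + 0.3 + 0.222 + 0.145 + 0.119 = 2.37
Σ x·lx·mx = 6.884; T = 6.884/2.37 = 2.90464…
r ≈ ln(R0)/T = ln(2.37)/2.90464… = 0.29707… → 0.297

0.297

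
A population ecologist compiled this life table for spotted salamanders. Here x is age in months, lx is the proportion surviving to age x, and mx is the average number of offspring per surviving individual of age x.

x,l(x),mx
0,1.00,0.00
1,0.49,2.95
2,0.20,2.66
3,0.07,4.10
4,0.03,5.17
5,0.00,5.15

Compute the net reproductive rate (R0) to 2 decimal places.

lx·mx by age: 0, 1.4455, 0.532, 0.287, 0.1551, 0
R0 = Σ lx·mx = 2.4196 → 2.42

2.42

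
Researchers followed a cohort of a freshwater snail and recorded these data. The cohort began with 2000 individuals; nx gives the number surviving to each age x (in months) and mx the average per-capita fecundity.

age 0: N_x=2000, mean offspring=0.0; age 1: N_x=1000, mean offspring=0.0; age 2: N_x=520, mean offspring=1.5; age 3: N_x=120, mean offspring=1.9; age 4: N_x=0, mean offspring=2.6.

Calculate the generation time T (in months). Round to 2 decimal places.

2.23

lx = nx/n0 = nx/2000: 1, 0.5, 0.26, 0.06, 0
lx·mx: 0, 0, 0.39, 0.114, 0 → R0 = 0.504
x·lx·mx: 0, 0, 0.78, 0.342, 0 → Σ = 1.122
T = 1.122 / 0.504 = 2.22619… → 2.23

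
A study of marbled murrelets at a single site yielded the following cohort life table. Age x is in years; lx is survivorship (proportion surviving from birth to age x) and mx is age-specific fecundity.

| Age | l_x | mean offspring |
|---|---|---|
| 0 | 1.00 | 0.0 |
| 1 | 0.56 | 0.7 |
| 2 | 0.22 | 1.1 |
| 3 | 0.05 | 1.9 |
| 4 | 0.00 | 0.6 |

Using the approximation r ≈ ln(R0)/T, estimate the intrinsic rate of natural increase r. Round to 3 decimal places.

-0.198

R0 = Σ lx·mx = 0 + 0.392 + 0.242 + 0.095 + 0 = 0.729
Σ x·lx·mx = 1.161; T = 1.161/0.729 = 1.59259…
r ≈ ln(R0)/T = ln(0.729)/1.59259… = -0.19847… → -0.198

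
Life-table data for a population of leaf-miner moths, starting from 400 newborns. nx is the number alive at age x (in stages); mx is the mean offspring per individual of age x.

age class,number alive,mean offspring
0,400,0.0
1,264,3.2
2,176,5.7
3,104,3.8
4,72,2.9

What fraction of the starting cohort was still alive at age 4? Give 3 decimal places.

l_4 = n_4/n_0 = 72/400 = 0.18 → 0.180

0.180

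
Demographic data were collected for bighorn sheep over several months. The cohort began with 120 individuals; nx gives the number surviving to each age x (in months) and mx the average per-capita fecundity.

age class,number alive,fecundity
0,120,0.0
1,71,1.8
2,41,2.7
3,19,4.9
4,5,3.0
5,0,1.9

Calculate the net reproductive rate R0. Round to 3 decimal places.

2.888

lx = nx/n0 = nx/120: 1, 0.59167…, 0.34167…, 0.15833…, 0.04167…, 0
lx·mx by age: 0, 1.065…, 0.9225…, 0.775833…, 0.125…, 0
R0 = Σ lx·mx = 2.888333… → 2.888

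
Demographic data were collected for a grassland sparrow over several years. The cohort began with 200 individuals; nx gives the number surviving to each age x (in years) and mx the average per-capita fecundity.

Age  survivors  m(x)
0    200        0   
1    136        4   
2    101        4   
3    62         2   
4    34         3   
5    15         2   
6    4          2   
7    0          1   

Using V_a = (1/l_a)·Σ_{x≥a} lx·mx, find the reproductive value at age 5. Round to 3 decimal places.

2.533

lx = nx/n0 = nx/200: 1, 0.68, 0.505, 0.31, 0.17, 0.075, 0.02, 0
lx·mx for x ≥ 5: 0.15, 0.04, 0 → sum = 0.19
V_5 = 0.19 / l_5 = 0.19 / 0.075 = 2.533333… → 2.533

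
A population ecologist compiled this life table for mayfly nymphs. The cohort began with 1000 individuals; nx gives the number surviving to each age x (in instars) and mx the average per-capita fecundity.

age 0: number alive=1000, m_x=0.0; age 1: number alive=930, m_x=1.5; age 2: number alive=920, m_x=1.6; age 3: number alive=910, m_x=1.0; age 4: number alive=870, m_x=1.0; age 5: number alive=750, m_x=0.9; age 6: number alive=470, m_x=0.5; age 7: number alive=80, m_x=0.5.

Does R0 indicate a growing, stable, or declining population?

lx = nx/n0 = nx/1000: 1, 0.93, 0.92, 0.91, 0.87, 0.75, 0.47, 0.08
R0 = Σ lx·mx = 0 + 1.395 + 1.472 + 0.91 + 0.87 + 0.675 + 0.235 + 0.04 = 5.597
R0 > 1, so the population is growing.

growing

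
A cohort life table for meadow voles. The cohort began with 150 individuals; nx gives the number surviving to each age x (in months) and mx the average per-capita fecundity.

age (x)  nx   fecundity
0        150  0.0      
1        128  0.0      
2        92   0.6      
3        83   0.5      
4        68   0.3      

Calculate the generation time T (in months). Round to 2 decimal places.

2.70

lx = nx/n0 = nx/150: 1, 0.85333…, 0.61333…, 0.55333…, 0.45333…
lx·mx: 0, 0, 0.368…, 0.276667…, 0.136… → R0 = 0.780667…
x·lx·mx: 0, 0, 0.736…, 0.83…, 0.544… → Σ = 2.11…
T = 2.11… / 0.780667… = 2.702818… → 2.70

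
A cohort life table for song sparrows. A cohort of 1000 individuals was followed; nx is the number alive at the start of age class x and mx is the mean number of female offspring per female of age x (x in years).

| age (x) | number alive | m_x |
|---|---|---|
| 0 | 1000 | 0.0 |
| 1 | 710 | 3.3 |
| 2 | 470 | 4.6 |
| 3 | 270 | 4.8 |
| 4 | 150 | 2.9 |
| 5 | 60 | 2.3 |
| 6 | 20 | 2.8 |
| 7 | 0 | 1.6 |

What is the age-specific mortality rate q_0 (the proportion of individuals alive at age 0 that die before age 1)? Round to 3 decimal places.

lx = nx/n0 = nx/1000: 1, 0.71, 0.47, 0.27, 0.15, 0.06, 0.02, 0
q_0 = (l_0 − l_1) / l_0 = (1 − 0.71) / 1
     = 0.29 / 1 = 0.29 → 0.290

0.290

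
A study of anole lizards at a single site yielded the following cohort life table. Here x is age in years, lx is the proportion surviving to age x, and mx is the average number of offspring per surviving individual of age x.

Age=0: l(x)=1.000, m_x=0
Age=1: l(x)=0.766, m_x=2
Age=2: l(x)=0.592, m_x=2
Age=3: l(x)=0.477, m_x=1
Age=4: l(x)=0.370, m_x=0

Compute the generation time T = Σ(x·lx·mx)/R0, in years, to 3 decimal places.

lx·mx: 0, 1.532, 1.184, 0.477, 0 → R0 = 3.193
x·lx·mx: 0, 1.532, 2.368, 1.431, 0 → Σ = 5.331
T = 5.331 / 3.193 = 1.66959… → 1.670

1.670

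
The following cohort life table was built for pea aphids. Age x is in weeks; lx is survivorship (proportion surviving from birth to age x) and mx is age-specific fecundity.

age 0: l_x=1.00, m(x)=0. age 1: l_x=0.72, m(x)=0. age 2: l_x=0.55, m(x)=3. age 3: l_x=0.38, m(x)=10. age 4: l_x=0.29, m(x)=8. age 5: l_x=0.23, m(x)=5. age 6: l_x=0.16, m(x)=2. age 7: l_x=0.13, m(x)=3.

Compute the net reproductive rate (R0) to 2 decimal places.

lx·mx by age: 0, 0, 1.65, 3.8, 2.32, 1.15, 0.32, 0.39
R0 = Σ lx·mx = 9.63 → 9.63

9.63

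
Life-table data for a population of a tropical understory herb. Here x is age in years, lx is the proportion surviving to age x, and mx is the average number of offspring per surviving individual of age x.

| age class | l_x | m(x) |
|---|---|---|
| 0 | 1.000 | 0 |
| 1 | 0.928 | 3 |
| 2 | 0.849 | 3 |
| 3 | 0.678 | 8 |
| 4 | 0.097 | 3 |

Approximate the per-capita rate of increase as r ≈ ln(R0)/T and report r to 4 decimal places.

R0 = Σ lx·mx = 0 + 2.784 + 2.547 + 5.424 + 0.291 = 11.046
Σ x·lx·mx = 25.314; T = 25.314/11.046 = 2.29169…
r ≈ ln(R0)/T = ln(11.046)/2.29169… = 1.048165… → 1.0482

1.0482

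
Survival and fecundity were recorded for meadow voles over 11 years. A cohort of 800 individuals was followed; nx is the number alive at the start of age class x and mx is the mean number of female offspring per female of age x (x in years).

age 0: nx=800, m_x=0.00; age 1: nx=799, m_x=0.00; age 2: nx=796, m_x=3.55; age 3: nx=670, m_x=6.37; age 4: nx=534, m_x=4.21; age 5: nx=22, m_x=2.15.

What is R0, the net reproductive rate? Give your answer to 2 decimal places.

lx = nx/n0 = nx/800: 1, 0.99875, 0.995, 0.8375, 0.6675, 0.0275
lx·mx by age: 0, 0, 3.53225, 5.334875, 2.810175, 0.059125
R0 = Σ lx·mx = 11.736425… → 11.74

11.74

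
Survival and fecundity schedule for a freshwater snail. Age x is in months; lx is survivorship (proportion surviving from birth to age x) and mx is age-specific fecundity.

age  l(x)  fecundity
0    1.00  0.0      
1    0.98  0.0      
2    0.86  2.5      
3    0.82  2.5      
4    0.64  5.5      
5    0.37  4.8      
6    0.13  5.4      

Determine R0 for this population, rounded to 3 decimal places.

lx·mx by age: 0, 0, 2.15, 2.05, 3.52, 1.776, 0.702
R0 = Σ lx·mx = 10.198 → 10.198

10.198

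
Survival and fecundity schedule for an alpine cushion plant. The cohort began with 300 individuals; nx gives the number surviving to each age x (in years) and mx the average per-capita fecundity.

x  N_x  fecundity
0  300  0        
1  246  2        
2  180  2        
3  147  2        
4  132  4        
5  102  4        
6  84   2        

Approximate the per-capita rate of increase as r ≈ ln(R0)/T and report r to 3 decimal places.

0.625

lx = nx/n0 = nx/300: 1, 0.82, 0.6, 0.49, 0.44, 0.34, 0.28
R0 = Σ lx·mx = 0 + 1.64 + 1.2 + 0.98 + 1.76 + 1.36 + 0.56 = 7.5
Σ x·lx·mx = 24.18; T = 24.18/7.5 = 3.224
r ≈ ln(R0)/T = ln(7.5)/3.224 = 0.62497… → 0.625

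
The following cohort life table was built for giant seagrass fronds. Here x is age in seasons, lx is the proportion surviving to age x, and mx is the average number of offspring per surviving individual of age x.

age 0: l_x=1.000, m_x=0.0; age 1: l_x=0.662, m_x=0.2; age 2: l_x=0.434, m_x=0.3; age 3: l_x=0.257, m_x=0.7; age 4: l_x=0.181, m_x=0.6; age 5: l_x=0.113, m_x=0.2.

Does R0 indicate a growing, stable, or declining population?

declining

R0 = Σ lx·mx = 0 + 0.1324 + 0.1302 + 0.1799 + 0.1086 + 0.0226 = 0.5737
R0 < 1, so the population is declining.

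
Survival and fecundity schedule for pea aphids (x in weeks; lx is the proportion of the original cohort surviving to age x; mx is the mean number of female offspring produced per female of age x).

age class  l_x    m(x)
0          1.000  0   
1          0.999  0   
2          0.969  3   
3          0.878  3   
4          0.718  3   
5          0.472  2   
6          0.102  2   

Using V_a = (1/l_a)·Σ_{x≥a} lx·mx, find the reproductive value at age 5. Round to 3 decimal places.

2.432

lx·mx for x ≥ 5: 0.944, 0.204 → sum = 1.148
V_5 = 1.148 / l_5 = 1.148 / 0.472 = 2.432203… → 2.432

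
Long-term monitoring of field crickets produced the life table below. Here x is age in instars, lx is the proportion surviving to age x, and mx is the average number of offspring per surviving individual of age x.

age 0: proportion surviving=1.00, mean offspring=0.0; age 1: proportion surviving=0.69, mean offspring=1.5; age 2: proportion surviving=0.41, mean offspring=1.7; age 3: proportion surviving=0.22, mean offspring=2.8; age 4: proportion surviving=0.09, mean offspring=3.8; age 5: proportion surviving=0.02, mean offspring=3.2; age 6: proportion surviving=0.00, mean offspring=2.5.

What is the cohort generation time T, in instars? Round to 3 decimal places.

lx·mx: 0, 1.035, 0.697, 0.616, 0.342, 0.064, 0 → R0 = 2.754
x·lx·mx: 0, 1.035, 1.394, 1.848, 1.368, 0.32, 0 → Σ = 5.965
T = 5.965 / 2.754 = 2.16594… → 2.166

2.166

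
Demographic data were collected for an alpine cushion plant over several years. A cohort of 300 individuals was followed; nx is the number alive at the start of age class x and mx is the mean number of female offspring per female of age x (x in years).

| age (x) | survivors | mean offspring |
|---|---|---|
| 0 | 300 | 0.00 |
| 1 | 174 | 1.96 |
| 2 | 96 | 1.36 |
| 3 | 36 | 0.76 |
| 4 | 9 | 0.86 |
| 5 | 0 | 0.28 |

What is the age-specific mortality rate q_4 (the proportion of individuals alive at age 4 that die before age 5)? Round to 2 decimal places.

lx = nx/n0 = nx/300: 1, 0.58, 0.32, 0.12, 0.03, 0
q_4 = (l_4 − l_5) / l_4 = (0.03 − 0) / 0.03
     = 0.03 / 0.03 = 1 → 1.00

1.00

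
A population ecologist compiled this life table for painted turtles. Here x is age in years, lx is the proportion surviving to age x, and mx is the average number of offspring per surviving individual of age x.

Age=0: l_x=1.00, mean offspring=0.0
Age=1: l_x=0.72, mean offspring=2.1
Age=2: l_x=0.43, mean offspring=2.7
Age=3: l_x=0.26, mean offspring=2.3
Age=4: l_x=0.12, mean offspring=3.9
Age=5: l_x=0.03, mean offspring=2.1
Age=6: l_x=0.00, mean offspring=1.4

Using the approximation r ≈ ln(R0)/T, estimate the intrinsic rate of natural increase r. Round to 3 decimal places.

0.650

R0 = Σ lx·mx = 0 + 1.512 + 1.161 + 0.598 + 0.468 + 0.063 + 0 = 3.802
Σ x·lx·mx = 7.815; T = 7.815/3.802 = 2.0555…
r ≈ ln(R0)/T = ln(3.802)/2.0555… = 0.64973… → 0.650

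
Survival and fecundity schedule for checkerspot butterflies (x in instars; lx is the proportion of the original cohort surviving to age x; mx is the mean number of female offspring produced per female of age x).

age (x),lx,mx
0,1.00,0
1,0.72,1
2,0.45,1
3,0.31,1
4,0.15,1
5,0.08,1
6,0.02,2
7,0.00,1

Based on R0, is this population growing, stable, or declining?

R0 = Σ lx·mx = 0 + 0.72 + 0.45 + 0.31 + 0.15 + 0.08 + 0.04 + 0 = 1.75
R0 > 1, so the population is growing.

growing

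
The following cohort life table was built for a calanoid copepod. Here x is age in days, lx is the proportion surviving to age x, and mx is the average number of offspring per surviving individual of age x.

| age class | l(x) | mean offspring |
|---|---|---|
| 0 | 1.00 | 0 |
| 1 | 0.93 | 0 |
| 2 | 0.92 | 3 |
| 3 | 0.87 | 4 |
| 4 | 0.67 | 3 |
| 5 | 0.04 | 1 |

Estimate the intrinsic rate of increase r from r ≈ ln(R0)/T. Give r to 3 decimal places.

R0 = Σ lx·mx = 0 + 0 + 2.76 + 3.48 + 2.01 + 0.04 = 8.29
Σ x·lx·mx = 24.2; T = 24.2/8.29 = 2.91918…
r ≈ ln(R0)/T = ln(8.29)/2.91918… = 0.72454… → 0.725

0.725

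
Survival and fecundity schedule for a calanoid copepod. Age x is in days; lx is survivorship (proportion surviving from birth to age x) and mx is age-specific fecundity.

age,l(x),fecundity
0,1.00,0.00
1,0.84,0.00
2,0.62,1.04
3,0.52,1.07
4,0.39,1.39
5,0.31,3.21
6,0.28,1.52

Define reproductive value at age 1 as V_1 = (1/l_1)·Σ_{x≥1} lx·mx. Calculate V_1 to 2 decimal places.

3.77

lx·mx for x ≥ 1: 0, 0.6448, 0.5564, 0.5421, 0.9951, 0.4256 → sum = 3.164
V_1 = 3.164 / l_1 = 3.164 / 0.84 = 3.766667… → 3.77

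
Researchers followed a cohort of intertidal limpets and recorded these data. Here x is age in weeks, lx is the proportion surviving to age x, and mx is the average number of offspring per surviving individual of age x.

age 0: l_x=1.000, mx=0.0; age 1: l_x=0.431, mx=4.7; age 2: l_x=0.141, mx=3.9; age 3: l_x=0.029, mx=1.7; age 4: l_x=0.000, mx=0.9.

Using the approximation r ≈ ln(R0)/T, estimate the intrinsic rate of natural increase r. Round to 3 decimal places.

R0 = Σ lx·mx = 0 + 2.0257 + 0.5499 + 0.0493 + 0 = 2.6249
Σ x·lx·mx = 3.2734; T = 3.2734/2.6249 = 1.24706…
r ≈ ln(R0)/T = ln(2.6249)/1.24706… = 0.77386… → 0.774

0.774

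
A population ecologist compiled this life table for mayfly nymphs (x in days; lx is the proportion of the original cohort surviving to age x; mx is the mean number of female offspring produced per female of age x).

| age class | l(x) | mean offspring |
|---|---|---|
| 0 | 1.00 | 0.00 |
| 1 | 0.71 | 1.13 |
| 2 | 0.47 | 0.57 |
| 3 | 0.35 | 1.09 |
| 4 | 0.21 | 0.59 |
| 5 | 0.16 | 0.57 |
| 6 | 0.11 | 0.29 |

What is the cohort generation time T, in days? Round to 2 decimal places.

lx·mx: 0, 0.8023, 0.2679, 0.3815, 0.1239, 0.0912, 0.0319 → R0 = 1.6987
x·lx·mx: 0, 0.8023, 0.5358, 1.1445, 0.4956, 0.456, 0.1914 → Σ = 3.6256
T = 3.6256 / 1.6987 = 2.134338… → 2.13

2.13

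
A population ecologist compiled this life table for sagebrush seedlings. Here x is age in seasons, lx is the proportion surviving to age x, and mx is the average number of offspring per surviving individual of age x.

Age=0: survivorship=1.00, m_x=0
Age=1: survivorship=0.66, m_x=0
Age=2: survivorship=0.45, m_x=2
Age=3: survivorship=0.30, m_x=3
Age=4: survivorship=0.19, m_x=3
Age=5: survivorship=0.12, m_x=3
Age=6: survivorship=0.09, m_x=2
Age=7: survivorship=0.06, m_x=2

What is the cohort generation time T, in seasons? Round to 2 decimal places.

3.47

lx·mx: 0, 0, 0.9, 0.9, 0.57, 0.36, 0.18, 0.12 → R0 = 3.03
x·lx·mx: 0, 0, 1.8, 2.7, 2.28, 1.8, 1.08, 0.84 → Σ = 10.5
T = 10.5 / 3.03 = 3.465347… → 3.47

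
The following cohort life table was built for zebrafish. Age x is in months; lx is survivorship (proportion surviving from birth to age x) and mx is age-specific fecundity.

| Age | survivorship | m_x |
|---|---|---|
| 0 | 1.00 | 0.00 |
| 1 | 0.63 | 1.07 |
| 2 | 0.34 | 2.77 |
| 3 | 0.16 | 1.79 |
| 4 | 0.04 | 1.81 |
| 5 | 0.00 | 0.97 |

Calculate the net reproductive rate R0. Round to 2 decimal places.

1.97

lx·mx by age: 0, 0.6741, 0.9418, 0.2864, 0.0724, 0
R0 = Σ lx·mx = 1.9747 → 1.97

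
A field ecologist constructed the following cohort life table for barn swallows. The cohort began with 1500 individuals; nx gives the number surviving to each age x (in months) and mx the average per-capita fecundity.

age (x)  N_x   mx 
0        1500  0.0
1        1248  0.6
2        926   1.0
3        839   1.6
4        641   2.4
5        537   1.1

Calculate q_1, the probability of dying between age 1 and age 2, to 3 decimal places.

0.258

lx = nx/n0 = nx/1500: 1, 0.832, 0.61733…, 0.55933…, 0.42733…, 0.358
q_1 = (l_1 − l_2) / l_1 = (0.832 − 0.617333…) / 0.832
     = 0.214667… / 0.832 = 0.258013… → 0.258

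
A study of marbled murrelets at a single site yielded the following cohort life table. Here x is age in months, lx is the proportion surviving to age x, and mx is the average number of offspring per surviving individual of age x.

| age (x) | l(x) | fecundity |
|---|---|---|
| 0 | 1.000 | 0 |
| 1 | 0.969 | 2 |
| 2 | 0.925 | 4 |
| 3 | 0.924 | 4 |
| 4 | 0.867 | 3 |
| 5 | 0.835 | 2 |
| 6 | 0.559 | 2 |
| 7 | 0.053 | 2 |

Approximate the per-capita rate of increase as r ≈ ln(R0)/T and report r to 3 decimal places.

R0 = Σ lx·mx = 0 + 1.938 + 3.7 + 3.696 + 2.601 + 1.67 + 1.118 + 0.106 = 14.829
Σ x·lx·mx = 46.63; T = 46.63/14.829 = 3.14451…
r ≈ ln(R0)/T = ln(14.829)/3.14451… = 0.85755… → 0.858

0.858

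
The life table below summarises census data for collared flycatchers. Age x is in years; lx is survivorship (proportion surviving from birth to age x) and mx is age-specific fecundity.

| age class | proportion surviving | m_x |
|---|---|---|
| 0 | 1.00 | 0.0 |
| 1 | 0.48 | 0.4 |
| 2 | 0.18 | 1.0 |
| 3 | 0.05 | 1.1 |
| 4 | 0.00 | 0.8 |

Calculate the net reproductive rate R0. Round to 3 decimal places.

0.427

lx·mx by age: 0, 0.192, 0.18, 0.055, 0
R0 = Σ lx·mx = 0.427 → 0.427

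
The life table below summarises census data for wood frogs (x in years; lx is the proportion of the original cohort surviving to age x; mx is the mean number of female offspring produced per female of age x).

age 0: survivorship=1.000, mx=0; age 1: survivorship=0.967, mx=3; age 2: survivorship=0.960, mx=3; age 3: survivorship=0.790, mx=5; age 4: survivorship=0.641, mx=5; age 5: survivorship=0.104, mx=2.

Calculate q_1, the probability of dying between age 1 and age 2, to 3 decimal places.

0.007

q_1 = (l_1 − l_2) / l_1 = (0.967 − 0.96) / 0.967
     = 0.007 / 0.967 = 0.007239… → 0.007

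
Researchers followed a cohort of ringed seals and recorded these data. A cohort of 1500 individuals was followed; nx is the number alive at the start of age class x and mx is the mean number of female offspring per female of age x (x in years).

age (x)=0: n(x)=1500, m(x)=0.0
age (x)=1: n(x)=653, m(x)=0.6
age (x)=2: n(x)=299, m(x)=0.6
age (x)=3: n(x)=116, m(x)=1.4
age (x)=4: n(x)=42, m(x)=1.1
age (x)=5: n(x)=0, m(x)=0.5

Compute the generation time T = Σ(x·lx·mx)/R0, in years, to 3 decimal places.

lx = nx/n0 = nx/1500: 1, 0.43533…, 0.19933…, 0.07733…, 0.028, 0
lx·mx: 0, 0.2612…, 0.1196…, 0.108267…, 0.0308, 0 → R0 = 0.519867…
x·lx·mx: 0, 0.2612…, 0.2392…, 0.3248…, 0.1232, 0 → Σ = 0.9484…
T = 0.9484… / 0.519867… = 1.824314… → 1.824

1.824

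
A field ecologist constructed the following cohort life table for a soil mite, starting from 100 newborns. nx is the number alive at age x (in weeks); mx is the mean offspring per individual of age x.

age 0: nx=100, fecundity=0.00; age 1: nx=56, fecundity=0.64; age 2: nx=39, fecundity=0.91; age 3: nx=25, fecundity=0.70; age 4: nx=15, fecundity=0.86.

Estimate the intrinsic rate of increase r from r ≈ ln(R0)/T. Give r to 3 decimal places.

lx = nx/n0 = nx/100: 1, 0.56, 0.39, 0.25, 0.15
R0 = Σ lx·mx = 0 + 0.3584 + 0.3549 + 0.175 + 0.129 = 1.0173
Σ x·lx·mx = 2.1092; T = 2.1092/1.0173 = 2.07333…
r ≈ ln(R0)/T = ln(1.0173)/2.07333… = 0.00827… → 0.008

0.008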